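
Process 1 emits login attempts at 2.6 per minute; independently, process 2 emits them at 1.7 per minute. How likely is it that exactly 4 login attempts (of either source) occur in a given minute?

0.1933

Independent Poisson processes superpose: combined rate λ = 2.6 + 1.7 = 4.3 per minute.
So μ = 4.3.
P(N = 4) = e^(−4.3) · 4.3^4/4! ≈ 0.1933.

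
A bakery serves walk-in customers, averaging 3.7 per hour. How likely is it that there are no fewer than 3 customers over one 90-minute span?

0.9147

Over the interval, μ = 3.7 × 1.5 = 5.55 (a 90-minute span = 1.5 hours).
P(N ≥ 3) = 1 − P(N ≤ 2) = 1 − Σ_{j=0}^{2} e^(−μ) μ^j/j! ≈ 0.9147.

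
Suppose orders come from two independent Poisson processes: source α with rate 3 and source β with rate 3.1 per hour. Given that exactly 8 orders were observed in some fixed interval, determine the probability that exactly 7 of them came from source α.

Given the total, each event is independently from source α with probability p = λ_α/(λ_α+λ_β) = 3/6.1 ≈ 0.4918.
So K ~ Binomial(8, 3/6.1): P(K = 7) = C(8,7) · (3/6.1)^7 · (3.1/6.1)^1 ≈ 0.0283.

0.0283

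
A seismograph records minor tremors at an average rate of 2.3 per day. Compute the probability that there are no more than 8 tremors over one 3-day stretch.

Over the interval, μ = 2.3 × 3 = 6.9 (a 3-day stretch = 3 days).
P(N ≤ 8) = Σ_{j=0}^{8} e^(−μ) μ^j/j! ≈ 0.7420.

0.7420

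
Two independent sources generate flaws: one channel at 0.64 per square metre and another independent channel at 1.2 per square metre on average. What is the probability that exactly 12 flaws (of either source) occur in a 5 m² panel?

0.0776

Independent Poisson processes superpose: combined rate λ = 0.64 + 1.2 = 1.84 per square metre.
Over the interval, μ = 1.84 × 5 = 9.2 (a 5 m² panel = 5 square metres).
P(N = 12) = e^(−9.2) · 9.2^12/12! ≈ 0.0776.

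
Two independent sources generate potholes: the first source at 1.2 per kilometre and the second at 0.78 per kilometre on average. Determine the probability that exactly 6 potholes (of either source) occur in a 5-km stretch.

0.0656

Independent Poisson processes superpose: combined rate λ = 1.2 + 0.78 = 1.98 per kilometre.
Over the interval, μ = 1.98 × 5 = 9.9 (a 5-km stretch = 5 kilometres).
P(N = 6) = e^(−9.9) · 9.9^6/6! ≈ 0.0656.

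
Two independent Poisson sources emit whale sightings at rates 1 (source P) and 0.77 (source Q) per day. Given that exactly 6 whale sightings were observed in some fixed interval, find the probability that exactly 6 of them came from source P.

0.0325

Given the total, each event is independently from source P with probability p = λ_P/(λ_P+λ_Q) = 1/1.77 ≈ 0.5650.
So K ~ Binomial(6, 1/1.77): P(K = 6) = C(6,6) · (1/1.77)^6 · (0.77/1.77)^0 ≈ 0.0325.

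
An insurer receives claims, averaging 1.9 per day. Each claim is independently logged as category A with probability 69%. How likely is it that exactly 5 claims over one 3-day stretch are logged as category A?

Thinning: the claims that are logged as category A themselves form a Poisson process with rate 0.69 × 1.9 = 1.311 per day.
Over the interval, μ = 1.311 × 3 = 3.933 (a 3-day stretch = 3 days).
P(N = 5) = e^(−3.933) · 3.933^5/5! ≈ 0.1536.

0.1536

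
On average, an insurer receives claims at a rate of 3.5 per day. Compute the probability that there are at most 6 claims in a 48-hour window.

Over the interval, μ = 3.5 × 2 = 7 (a 48-hour window = 2 days).
P(N ≤ 6) = Σ_{j=0}^{6} e^(−μ) μ^j/j! ≈ 0.4497.

0.4497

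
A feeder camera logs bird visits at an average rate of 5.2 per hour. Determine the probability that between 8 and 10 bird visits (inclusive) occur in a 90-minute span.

0.3540

Over the interval, μ = 5.2 × 1.5 = 7.8 (a 90-minute span = 1.5 hours).
P(8 ≤ N ≤ 10) = Σ_{j=8}^{10} e^(−7.8) · 7.8^j/j! ≈ 0.3540.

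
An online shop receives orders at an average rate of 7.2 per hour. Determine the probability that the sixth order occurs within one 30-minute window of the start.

Over the interval, μ = 7.2 × 0.5 = 3.6 (a 30-minute window = 0.5 hours).
The sixth arrival falls in the interval iff at least 6 events occur there: P(S_6 ≤ t) = P(N ≥ 6) = 1 − P(N ≤ 5) ≈ 0.1559.

0.1559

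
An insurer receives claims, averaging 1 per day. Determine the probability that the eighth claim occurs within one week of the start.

0.4013

Over the interval, μ = 1 × 7 = 7 (a week = 7 days).
The eighth arrival falls in the interval iff at least 8 events occur there: P(S_8 ≤ t) = P(N ≥ 8) = 1 − P(N ≤ 7) ≈ 0.4013.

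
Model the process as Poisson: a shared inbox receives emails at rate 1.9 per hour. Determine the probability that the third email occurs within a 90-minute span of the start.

Over the interval, μ = 1.9 × 1.5 = 2.85 (a 90-minute span = 1.5 hours).
The third arrival falls in the interval iff at least 3 events occur there: P(S_3 ≤ t) = P(N ≥ 3) = 1 − P(N ≤ 2) ≈ 0.5424.

0.5424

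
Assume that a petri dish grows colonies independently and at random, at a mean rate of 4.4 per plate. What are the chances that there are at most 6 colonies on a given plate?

0.8436

With mean μ = 4.4 per plate,
P(N ≤ 6) = Σ_{j=0}^{6} e^(−μ) μ^j/j! ≈ 0.8436.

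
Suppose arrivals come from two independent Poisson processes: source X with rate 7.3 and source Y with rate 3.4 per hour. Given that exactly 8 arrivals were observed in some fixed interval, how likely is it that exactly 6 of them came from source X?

Given the total, each event is independently from source X with probability p = λ_X/(λ_X+λ_Y) = 7.3/10.7 ≈ 0.6822.
So K ~ Binomial(8, 7.3/10.7): P(K = 6) = C(8,6) · (7.3/10.7)^6 · (3.4/10.7)^2 ≈ 0.2851.

0.2851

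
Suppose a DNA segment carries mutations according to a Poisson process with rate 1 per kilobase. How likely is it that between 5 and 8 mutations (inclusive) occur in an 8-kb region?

0.4929

Over the interval, μ = 1 × 8 = 8 (an 8-kb region = 8 kilobases).
P(5 ≤ N ≤ 8) = Σ_{j=5}^{8} e^(−8) · 8^j/j! ≈ 0.4929.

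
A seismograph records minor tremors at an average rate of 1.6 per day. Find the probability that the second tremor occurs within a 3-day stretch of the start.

Over the interval, μ = 1.6 × 3 = 4.8 (a 3-day stretch = 3 days).
The second arrival falls in the interval iff at least 2 events occur there: P(S_2 ≤ t) = P(N ≥ 2) = 1 − P(N ≤ 1) ≈ 0.9523.

0.9523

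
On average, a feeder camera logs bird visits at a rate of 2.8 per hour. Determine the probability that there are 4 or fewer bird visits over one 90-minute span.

Over the interval, μ = 2.8 × 1.5 = 4.2 (a 90-minute span = 1.5 hours).
P(N ≤ 4) = Σ_{j=0}^{4} e^(−μ) μ^j/j! ≈ 0.5898.

0.5898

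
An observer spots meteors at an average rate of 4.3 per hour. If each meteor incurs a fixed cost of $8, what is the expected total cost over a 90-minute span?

E[N] = 4.3 × 1.5 = 6.45 (a 90-minute span = 1.5 hours); E[cost] = 6.45 × $8 = $51.6.

$51.6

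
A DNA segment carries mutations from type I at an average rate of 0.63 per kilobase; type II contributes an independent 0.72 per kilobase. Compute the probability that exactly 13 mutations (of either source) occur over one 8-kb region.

Independent Poisson processes superpose: combined rate λ = 0.63 + 0.72 = 1.35 per kilobase.
Over the interval, μ = 1.35 × 8 = 10.8 (an 8-kb region = 8 kilobases).
P(N = 13) = e^(−10.8) · 10.8^13/13! ≈ 0.0891.

0.0891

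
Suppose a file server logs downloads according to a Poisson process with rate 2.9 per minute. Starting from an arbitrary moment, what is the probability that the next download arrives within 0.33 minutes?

Inter-arrival times are exponential with rate λ = 2.9 per minute.
P(T ≤ 0.33) = 1 − e^(−λt) = 1 − e^(−2.9 × 0.33) = 1 − e^(−0.957) ≈ 0.6160.

0.6160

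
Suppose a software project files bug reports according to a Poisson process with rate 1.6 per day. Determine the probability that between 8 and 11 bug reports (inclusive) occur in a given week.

0.4247

Over the interval, μ = 1.6 × 7 = 11.2 (a week = 7 days).
P(8 ≤ N ≤ 11) = Σ_{j=8}^{11} e^(−11.2) · 11.2^j/j! ≈ 0.4247.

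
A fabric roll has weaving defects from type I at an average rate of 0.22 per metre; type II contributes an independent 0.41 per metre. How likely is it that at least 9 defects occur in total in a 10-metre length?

0.1852

Independent Poisson processes superpose: combined rate λ = 0.22 + 0.41 = 0.63 per metre.
Over the interval, μ = 0.63 × 10 = 6.3 (a 10-metre length = 10 metres).
P(N ≥ 9) = 1 − P(N ≤ 8) ≈ 0.1852.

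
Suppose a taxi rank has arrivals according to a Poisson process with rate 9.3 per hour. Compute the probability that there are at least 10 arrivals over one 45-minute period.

Over the interval, μ = 9.3 × 0.75 = 6.975 (a 45-minute period = 0.75 hours).
P(N ≥ 10) = 1 − P(N ≤ 9) = 1 − Σ_{j=0}^{9} e^(−μ) μ^j/j! ≈ 0.1670.

0.1670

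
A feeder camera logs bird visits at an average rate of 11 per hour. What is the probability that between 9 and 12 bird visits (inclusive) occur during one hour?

0.4567

With mean μ = 11 per hour,
P(9 ≤ N ≤ 12) = Σ_{j=9}^{12} e^(−11) · 11^j/j! ≈ 0.4567.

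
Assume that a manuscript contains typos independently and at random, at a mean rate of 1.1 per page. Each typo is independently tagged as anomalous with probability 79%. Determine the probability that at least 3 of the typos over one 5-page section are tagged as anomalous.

Thinning: the typos that are tagged as anomalous themselves form a Poisson process with rate 0.79 × 1.1 = 0.869 per page.
Over the interval, μ = 0.869 × 5 = 4.345 (a 5-page section = 5 pages).
P(N ≥ 3) = 1 − P(N ≤ 2) ≈ 0.8082.

0.8082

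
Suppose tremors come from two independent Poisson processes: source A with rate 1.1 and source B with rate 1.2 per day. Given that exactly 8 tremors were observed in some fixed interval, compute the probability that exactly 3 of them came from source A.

Given the total, each event is independently from source A with probability p = λ_A/(λ_A+λ_B) = 1.1/2.3 ≈ 0.4783.
So K ~ Binomial(8, 1.1/2.3): P(K = 3) = C(8,3) · (1.1/2.3)^3 · (1.2/2.3)^5 ≈ 0.2368.

0.2368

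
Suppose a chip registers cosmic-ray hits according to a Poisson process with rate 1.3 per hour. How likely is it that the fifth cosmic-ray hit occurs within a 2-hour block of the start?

Over the interval, μ = 1.3 × 2 = 2.6 (a 2-hour block = 2 hours).
The fifth arrival falls in the interval iff at least 5 events occur there: P(S_5 ≤ t) = P(N ≥ 5) = 1 − P(N ≤ 4) ≈ 0.1226.

0.1226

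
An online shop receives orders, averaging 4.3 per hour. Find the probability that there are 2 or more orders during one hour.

With mean μ = 4.3 per hour,
P(N ≥ 2) = 1 − P(N ≤ 1) = 1 − Σ_{j=0}^{1} e^(−μ) μ^j/j! ≈ 0.9281.

0.9281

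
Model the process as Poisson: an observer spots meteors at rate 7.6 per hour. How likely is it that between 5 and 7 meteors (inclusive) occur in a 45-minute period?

0.4569

Over the interval, μ = 7.6 × 0.75 = 5.7 (a 45-minute period = 0.75 hours).
P(5 ≤ N ≤ 7) = Σ_{j=5}^{7} e^(−5.7) · 5.7^j/j! ≈ 0.4569.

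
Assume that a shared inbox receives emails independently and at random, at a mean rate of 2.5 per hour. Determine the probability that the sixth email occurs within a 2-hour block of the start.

Over the interval, μ = 2.5 × 2 = 5 (a 2-hour block = 2 hours).
The sixth arrival falls in the interval iff at least 6 events occur there: P(S_6 ≤ t) = P(N ≥ 6) = 1 − P(N ≤ 5) ≈ 0.3840.

0.3840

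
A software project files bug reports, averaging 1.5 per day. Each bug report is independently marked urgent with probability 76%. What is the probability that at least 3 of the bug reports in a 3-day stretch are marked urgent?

Thinning: the bug reports that are marked urgent themselves form a Poisson process with rate 0.76 × 1.5 = 1.14 per day.
Over the interval, μ = 1.14 × 3 = 3.42 (a 3-day stretch = 3 days).
P(N ≥ 3) = 1 − P(N ≤ 2) ≈ 0.6641.

0.6641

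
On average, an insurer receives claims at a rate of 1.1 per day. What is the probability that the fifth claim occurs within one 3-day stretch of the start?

0.2374

Over the interval, μ = 1.1 × 3 = 3.3 (a 3-day stretch = 3 days).
The fifth arrival falls in the interval iff at least 5 events occur there: P(S_5 ≤ t) = P(N ≥ 5) = 1 − P(N ≤ 4) ≈ 0.2374.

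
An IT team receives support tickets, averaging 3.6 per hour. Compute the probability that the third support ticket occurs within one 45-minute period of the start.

Over the interval, μ = 3.6 × 0.75 = 2.7 (a 45-minute period = 0.75 hours).
The third arrival falls in the interval iff at least 3 events occur there: P(S_3 ≤ t) = P(N ≥ 3) = 1 − P(N ≤ 2) ≈ 0.5064.

0.5064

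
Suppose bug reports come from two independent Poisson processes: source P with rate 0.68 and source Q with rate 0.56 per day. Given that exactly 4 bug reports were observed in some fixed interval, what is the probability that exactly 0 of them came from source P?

Given the total, each event is independently from source P with probability p = λ_P/(λ_P+λ_Q) = 0.68/1.24 ≈ 0.5484.
So K ~ Binomial(4, 0.68/1.24): P(K = 0) = C(4,0) · (0.68/1.24)^0 · (0.56/1.24)^4 ≈ 0.0416.

0.0416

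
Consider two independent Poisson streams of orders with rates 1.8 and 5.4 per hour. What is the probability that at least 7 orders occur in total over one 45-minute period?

0.2983

Independent Poisson processes superpose: combined rate λ = 1.8 + 5.4 = 7.2 per hour.
Over the interval, μ = 7.2 × 0.75 = 5.4 (a 45-minute period = 0.75 hours).
P(N ≥ 7) = 1 − P(N ≤ 6) ≈ 0.2983.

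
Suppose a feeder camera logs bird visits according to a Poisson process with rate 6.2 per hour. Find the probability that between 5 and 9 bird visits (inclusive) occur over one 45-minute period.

0.4753

Over the interval, μ = 6.2 × 0.75 = 4.65 (a 45-minute period = 0.75 hours).
P(5 ≤ N ≤ 9) = Σ_{j=5}^{9} e^(−4.65) · 4.65^j/j! ≈ 0.4753.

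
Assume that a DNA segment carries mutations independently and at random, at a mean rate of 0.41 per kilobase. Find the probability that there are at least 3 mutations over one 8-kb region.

Over the interval, μ = 0.41 × 8 = 3.28 (an 8-kb region = 8 kilobases).
P(N ≥ 3) = 1 − P(N ≤ 2) = 1 − Σ_{j=0}^{2} e^(−μ) μ^j/j! ≈ 0.6365.

0.6365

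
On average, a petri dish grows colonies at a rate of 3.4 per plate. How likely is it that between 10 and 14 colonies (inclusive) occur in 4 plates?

0.4830

Over the interval, μ = 3.4 × 4 = 13.6 (4 plates).
P(10 ≤ N ≤ 14) = Σ_{j=10}^{14} e^(−13.6) · 13.6^j/j! ≈ 0.4830.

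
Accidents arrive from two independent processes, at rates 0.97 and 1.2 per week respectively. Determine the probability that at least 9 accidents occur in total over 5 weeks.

0.7544

Independent Poisson processes superpose: combined rate λ = 0.97 + 1.2 = 2.17 per week.
Over the interval, μ = 2.17 × 5 = 10.85 (5 weeks).
P(N ≥ 9) = 1 − P(N ≤ 8) ≈ 0.7544.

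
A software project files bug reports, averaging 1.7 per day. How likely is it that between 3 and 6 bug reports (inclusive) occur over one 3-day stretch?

Over the interval, μ = 1.7 × 3 = 5.1 (a 3-day stretch = 3 days).
P(3 ≤ N ≤ 6) = Σ_{j=3}^{6} e^(−5.1) · 5.1^j/j! ≈ 0.6309.

0.6309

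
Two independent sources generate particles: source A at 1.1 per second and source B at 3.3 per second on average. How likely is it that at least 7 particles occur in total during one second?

Independent Poisson processes superpose: combined rate λ = 1.1 + 3.3 = 4.4 per second.
So μ = 4.4.
P(N ≥ 7) = 1 − P(N ≤ 6) ≈ 0.1564.

0.1564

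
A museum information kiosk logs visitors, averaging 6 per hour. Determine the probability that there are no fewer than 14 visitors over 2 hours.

Over the interval, μ = 6 × 2 = 12 (2 hours).
P(N ≥ 14) = 1 − P(N ≤ 13) = 1 − Σ_{j=0}^{13} e^(−μ) μ^j/j! ≈ 0.3185.

0.3185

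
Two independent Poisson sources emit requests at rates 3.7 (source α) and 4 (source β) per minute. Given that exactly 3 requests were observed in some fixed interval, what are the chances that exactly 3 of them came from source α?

0.1110

Given the total, each event is independently from source α with probability p = λ_α/(λ_α+λ_β) = 3.7/7.7 ≈ 0.4805.
So K ~ Binomial(3, 3.7/7.7): P(K = 3) = C(3,3) · (3.7/7.7)^3 · (4/7.7)^0 ≈ 0.1110.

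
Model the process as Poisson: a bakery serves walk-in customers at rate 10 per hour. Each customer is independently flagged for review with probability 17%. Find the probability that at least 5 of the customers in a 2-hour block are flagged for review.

0.2558

Thinning: the customers that are flagged for review themselves form a Poisson process with rate 0.17 × 10 = 1.7 per hour.
Over the interval, μ = 1.7 × 2 = 3.4 (a 2-hour block = 2 hours).
P(N ≥ 5) = 1 − P(N ≤ 4) ≈ 0.2558.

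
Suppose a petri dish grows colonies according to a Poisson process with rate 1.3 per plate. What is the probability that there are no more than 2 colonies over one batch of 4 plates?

Over the interval, μ = 1.3 × 4 = 5.2 (a batch of 4 plates = 4 plates).
P(N ≤ 2) = Σ_{j=0}^{2} e^(−μ) μ^j/j! ≈ 0.1088.

0.1088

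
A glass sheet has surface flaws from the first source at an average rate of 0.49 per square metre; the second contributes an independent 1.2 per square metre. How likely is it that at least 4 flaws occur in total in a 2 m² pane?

Independent Poisson processes superpose: combined rate λ = 0.49 + 1.2 = 1.69 per square metre.
Over the interval, μ = 1.69 × 2 = 3.38 (a 2 m² pane = 2 square metres).
P(N ≥ 4) = 1 − P(N ≤ 3) ≈ 0.4373.

0.4373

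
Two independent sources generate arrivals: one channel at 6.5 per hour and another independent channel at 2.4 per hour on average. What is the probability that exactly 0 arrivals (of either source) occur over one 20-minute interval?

0.0515

Independent Poisson processes superpose: combined rate λ = 6.5 + 2.4 = 8.9 per hour.
Over the interval, μ = 8.9 × 1/3 ≈ 2.96667 (a 20-minute interval = 1/3 hours).
P(N = 0) = e^(−2.96667) · 2.96667^0/0! ≈ 0.0515.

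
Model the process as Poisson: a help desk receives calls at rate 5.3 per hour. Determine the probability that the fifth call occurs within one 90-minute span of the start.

0.8975

Over the interval, μ = 5.3 × 1.5 = 7.95 (a 90-minute span = 1.5 hours).
The fifth arrival falls in the interval iff at least 5 events occur there: P(S_5 ≤ t) = P(N ≥ 5) = 1 − P(N ≤ 4) ≈ 0.8975.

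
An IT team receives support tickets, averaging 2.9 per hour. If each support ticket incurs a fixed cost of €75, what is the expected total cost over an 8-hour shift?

€1740

E[N] = 2.9 × 8 = 23.2 (an 8-hour shift = 8 hours); E[cost] = 23.2 × €75 = €1740.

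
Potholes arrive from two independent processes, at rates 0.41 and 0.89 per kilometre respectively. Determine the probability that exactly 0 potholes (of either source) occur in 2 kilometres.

0.0743

Independent Poisson processes superpose: combined rate λ = 0.41 + 0.89 = 1.3 per kilometre.
Over the interval, μ = 1.3 × 2 = 2.6 (2 kilometres).
P(N = 0) = e^(−2.6) · 2.6^0/0! ≈ 0.0743.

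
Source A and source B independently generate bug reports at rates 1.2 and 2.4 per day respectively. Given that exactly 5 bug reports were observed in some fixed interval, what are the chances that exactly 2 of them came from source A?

0.3292

Given the total, each event is independently from source A with probability p = λ_A/(λ_A+λ_B) = 1.2/3.6 ≈ 0.3333.
So K ~ Binomial(5, 1.2/3.6): P(K = 2) = C(5,2) · (1.2/3.6)^2 · (2.4/3.6)^3 ≈ 0.3292.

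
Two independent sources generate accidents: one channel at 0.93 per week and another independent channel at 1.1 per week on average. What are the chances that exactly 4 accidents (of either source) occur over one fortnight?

Independent Poisson processes superpose: combined rate λ = 0.93 + 1.1 = 2.03 per week.
Over the interval, μ = 2.03 × 2 = 4.06 (a fortnight = 2 weeks).
P(N = 4) = e^(−4.06) · 4.06^4/4! ≈ 0.1953.

0.1953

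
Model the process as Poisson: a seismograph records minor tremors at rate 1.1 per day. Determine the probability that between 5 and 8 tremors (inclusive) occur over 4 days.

0.4130

Over the interval, μ = 1.1 × 4 = 4.4 (4 days).
P(5 ≤ N ≤ 8) = Σ_{j=5}^{8} e^(−4.4) · 4.4^j/j! ≈ 0.4130.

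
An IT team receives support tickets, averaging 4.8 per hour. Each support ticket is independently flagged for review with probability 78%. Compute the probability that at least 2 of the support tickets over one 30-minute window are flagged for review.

Thinning: the support tickets that are flagged for review themselves form a Poisson process with rate 0.78 × 4.8 = 3.744 per hour.
Over the interval, μ = 3.744 × 0.5 = 1.872 (a 30-minute window = 0.5 hours).
P(N ≥ 2) = 1 − P(N ≤ 1) ≈ 0.5582.

0.5582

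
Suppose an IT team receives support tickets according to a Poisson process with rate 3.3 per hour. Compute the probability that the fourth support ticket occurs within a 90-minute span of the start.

0.7279

Over the interval, μ = 3.3 × 1.5 = 4.95 (a 90-minute span = 1.5 hours).
The fourth arrival falls in the interval iff at least 4 events occur there: P(S_4 ≤ t) = P(N ≥ 4) = 1 − P(N ≤ 3) ≈ 0.7279.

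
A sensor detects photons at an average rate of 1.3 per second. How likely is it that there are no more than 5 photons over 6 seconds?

Over the interval, μ = 1.3 × 6 = 7.8 (6 seconds).
P(N ≤ 5) = Σ_{j=0}^{5} e^(−μ) μ^j/j! ≈ 0.2103.

0.2103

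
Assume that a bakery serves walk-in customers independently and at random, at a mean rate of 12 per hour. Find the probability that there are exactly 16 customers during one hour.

With mean μ = 12 per hour,
P(N = 16) = e^(−μ) μ^16/16! = e^(−12) · 12^16/20922789888000 ≈ 0.0543.

0.0543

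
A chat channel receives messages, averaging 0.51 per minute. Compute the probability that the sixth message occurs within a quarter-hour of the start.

Over the interval, μ = 0.51 × 15 = 7.65 (a quarter-hour = 15 minutes).
The sixth arrival falls in the interval iff at least 6 events occur there: P(S_6 ≤ t) = P(N ≥ 6) = 1 − P(N ≤ 5) ≈ 0.7746.

0.7746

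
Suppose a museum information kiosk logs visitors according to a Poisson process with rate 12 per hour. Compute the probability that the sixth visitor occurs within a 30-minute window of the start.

Over the interval, μ = 12 × 0.5 = 6 (a 30-minute window = 0.5 hours).
The sixth arrival falls in the interval iff at least 6 events occur there: P(S_6 ≤ t) = P(N ≥ 6) = 1 − P(N ≤ 5) ≈ 0.5543.

0.5543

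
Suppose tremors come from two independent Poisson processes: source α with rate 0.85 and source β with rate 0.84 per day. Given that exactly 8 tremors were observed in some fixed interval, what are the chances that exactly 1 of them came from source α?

Given the total, each event is independently from source α with probability p = λ_α/(λ_α+λ_β) = 0.85/1.69 ≈ 0.5030.
So K ~ Binomial(8, 0.85/1.69): P(K = 1) = C(8,1) · (0.85/1.69)^1 · (0.84/1.69)^7 ≈ 0.0302.

0.0302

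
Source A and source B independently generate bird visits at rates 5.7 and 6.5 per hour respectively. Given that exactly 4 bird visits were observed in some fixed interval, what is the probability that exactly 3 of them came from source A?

0.2173

Given the total, each event is independently from source A with probability p = λ_A/(λ_A+λ_B) = 5.7/12.2 ≈ 0.4672.
So K ~ Binomial(4, 5.7/12.2): P(K = 3) = C(4,3) · (5.7/12.2)^3 · (6.5/12.2)^1 ≈ 0.2173.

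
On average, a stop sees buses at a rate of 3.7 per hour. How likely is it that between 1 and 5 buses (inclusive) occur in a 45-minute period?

Over the interval, μ = 3.7 × 0.75 = 2.775 (a 45-minute period = 0.75 hours).
P(1 ≤ N ≤ 5) = Σ_{j=1}^{5} e^(−2.775) · 2.775^j/j! ≈ 0.8747.

0.8747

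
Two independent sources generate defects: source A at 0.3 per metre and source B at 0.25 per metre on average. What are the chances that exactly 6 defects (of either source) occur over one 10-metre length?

Independent Poisson processes superpose: combined rate λ = 0.3 + 0.25 = 0.55 per metre.
Over the interval, μ = 0.55 × 10 = 5.5 (a 10-metre length = 10 metres).
P(N = 6) = e^(−5.5) · 5.5^6/6! ≈ 0.1571.

0.1571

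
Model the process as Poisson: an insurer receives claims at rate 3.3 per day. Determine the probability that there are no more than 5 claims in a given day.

0.8829

With mean μ = 3.3 per day,
P(N ≤ 5) = Σ_{j=0}^{5} e^(−μ) μ^j/j! ≈ 0.8829.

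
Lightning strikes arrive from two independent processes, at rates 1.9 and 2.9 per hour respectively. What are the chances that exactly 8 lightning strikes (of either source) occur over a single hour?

Independent Poisson processes superpose: combined rate λ = 1.9 + 2.9 = 4.8 per hour.
So μ = 4.8.
P(N = 8) = e^(−4.8) · 4.8^8/8! ≈ 0.0575.

0.0575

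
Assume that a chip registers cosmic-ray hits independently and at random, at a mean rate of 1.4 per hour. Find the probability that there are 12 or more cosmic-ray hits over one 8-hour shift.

Over the interval, μ = 1.4 × 8 = 11.2 (an 8-hour shift = 8 hours).
P(N ≥ 12) = 1 − P(N ≤ 11) = 1 − Σ_{j=0}^{11} e^(−μ) μ^j/j! ≈ 0.4446.

0.4446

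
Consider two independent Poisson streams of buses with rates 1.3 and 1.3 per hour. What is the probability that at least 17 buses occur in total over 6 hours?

Independent Poisson processes superpose: combined rate λ = 1.3 + 1.3 = 2.6 per hour.
Over the interval, μ = 2.6 × 6 = 15.6 (6 hours).
P(N ≥ 17) = 1 − P(N ≤ 16) ≈ 0.3944.

0.3944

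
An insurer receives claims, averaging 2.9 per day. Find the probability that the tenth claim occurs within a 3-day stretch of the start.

Over the interval, μ = 2.9 × 3 = 8.7 (a 3-day stretch = 3 days).
The tenth arrival falls in the interval iff at least 10 events occur there: P(S_10 ≤ t) = P(N ≥ 10) = 1 − P(N ≤ 9) ≈ 0.3731.

0.3731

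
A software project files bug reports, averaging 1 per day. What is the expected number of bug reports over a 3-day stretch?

3

E[N] = λt = 1 × 3 = 3 (a 3-day stretch = 3 days).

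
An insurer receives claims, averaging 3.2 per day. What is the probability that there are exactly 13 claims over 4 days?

0.1098

Over the interval, μ = 3.2 × 4 = 12.8 (4 days).
P(N = 13) = e^(−μ) μ^13/13! = e^(−12.8) · 12.8^13/6227020800 ≈ 0.1098.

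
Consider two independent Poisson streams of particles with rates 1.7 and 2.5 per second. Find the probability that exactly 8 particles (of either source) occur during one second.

Independent Poisson processes superpose: combined rate λ = 1.7 + 2.5 = 4.2 per second.
So μ = 4.2.
P(N = 8) = e^(−4.2) · 4.2^8/8! ≈ 0.0360.

0.0360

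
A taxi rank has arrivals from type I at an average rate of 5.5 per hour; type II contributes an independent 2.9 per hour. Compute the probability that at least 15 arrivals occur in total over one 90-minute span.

Independent Poisson processes superpose: combined rate λ = 5.5 + 2.9 = 8.4 per hour.
Over the interval, μ = 8.4 × 1.5 = 12.6 (a 90-minute span = 1.5 hours).
P(N ≥ 15) = 1 − P(N ≤ 14) ≈ 0.2847.

0.2847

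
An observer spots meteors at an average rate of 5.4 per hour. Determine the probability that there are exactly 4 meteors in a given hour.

0.1600

With mean μ = 5.4 per hour,
P(N = 4) = e^(−μ) μ^4/4! = e^(−5.4) · 5.4^4/24 ≈ 0.1600.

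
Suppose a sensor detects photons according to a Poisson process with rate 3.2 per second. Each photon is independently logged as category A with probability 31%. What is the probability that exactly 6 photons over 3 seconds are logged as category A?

0.0492

Thinning: the photons that are logged as category A themselves form a Poisson process with rate 0.31 × 3.2 = 0.992 per second.
Over the interval, μ = 0.992 × 3 = 2.976 (3 seconds).
P(N = 6) = e^(−2.976) · 2.976^6/6! ≈ 0.0492.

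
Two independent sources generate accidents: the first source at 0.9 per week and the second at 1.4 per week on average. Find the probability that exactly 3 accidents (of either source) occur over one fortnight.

0.1631

Independent Poisson processes superpose: combined rate λ = 0.9 + 1.4 = 2.3 per week.
Over the interval, μ = 2.3 × 2 = 4.6 (a fortnight = 2 weeks).
P(N = 3) = e^(−4.6) · 4.6^3/3! ≈ 0.1631.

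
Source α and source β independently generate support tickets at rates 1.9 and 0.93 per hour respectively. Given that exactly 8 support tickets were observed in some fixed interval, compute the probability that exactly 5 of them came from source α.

Given the total, each event is independently from source α with probability p = λ_α/(λ_α+λ_β) = 1.9/2.83 ≈ 0.6714.
So K ~ Binomial(8, 1.9/2.83): P(K = 5) = C(8,5) · (1.9/2.83)^5 · (0.93/2.83)^3 ≈ 0.2711.

0.2711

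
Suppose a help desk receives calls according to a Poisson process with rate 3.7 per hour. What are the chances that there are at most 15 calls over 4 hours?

Over the interval, μ = 3.7 × 4 = 14.8 (4 hours).
P(N ≤ 15) = Σ_{j=0}^{15} e^(−μ) μ^j/j! ≈ 0.5886.

0.5886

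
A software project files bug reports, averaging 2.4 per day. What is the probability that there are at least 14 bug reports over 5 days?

0.3185

Over the interval, μ = 2.4 × 5 = 12 (5 days).
P(N ≥ 14) = 1 − P(N ≤ 13) = 1 − Σ_{j=0}^{13} e^(−μ) μ^j/j! ≈ 0.3185.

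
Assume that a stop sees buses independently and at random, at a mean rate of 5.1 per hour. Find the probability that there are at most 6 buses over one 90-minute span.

0.3580

Over the interval, μ = 5.1 × 1.5 = 7.65 (a 90-minute span = 1.5 hours).
P(N ≤ 6) = Σ_{j=0}^{6} e^(−μ) μ^j/j! ≈ 0.3580.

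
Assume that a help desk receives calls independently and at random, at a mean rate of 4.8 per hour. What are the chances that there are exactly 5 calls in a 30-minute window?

Over the interval, μ = 4.8 × 0.5 = 2.4 (a 30-minute window = 0.5 hours).
P(N = 5) = e^(−μ) μ^5/5! = e^(−2.4) · 2.4^5/120 ≈ 0.0602.

0.0602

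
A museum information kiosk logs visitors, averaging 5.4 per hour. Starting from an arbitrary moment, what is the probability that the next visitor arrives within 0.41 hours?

0.8907

Inter-arrival times are exponential with rate λ = 5.4 per hour.
P(T ≤ 0.41) = 1 − e^(−λt) = 1 − e^(−5.4 × 0.41) = 1 − e^(−2.214) ≈ 0.8907.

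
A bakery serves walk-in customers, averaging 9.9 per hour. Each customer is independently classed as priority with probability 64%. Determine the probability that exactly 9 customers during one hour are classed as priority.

Thinning: the customers that are classed as priority themselves form a Poisson process with rate 0.64 × 9.9 = 6.336 per hour.
So μ = 6.336.
P(N = 9) = e^(−6.336) · 6.336^9/9! ≈ 0.0803.

0.0803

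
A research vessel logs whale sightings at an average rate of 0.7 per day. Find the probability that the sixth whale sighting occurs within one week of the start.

Over the interval, μ = 0.7 × 7 = 4.9 (a week = 7 days).
The sixth arrival falls in the interval iff at least 6 events occur there: P(S_6 ≤ t) = P(N ≥ 6) = 1 − P(N ≤ 5) ≈ 0.3665.

0.3665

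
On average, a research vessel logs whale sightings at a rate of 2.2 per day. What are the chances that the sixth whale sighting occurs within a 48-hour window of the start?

Over the interval, μ = 2.2 × 2 = 4.4 (a 48-hour window = 2 days).
The sixth arrival falls in the interval iff at least 6 events occur there: P(S_6 ≤ t) = P(N ≥ 6) = 1 − P(N ≤ 5) ≈ 0.2801.

0.2801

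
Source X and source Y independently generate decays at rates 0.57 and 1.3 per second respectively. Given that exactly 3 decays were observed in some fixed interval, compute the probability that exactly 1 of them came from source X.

0.4419

Given the total, each event is independently from source X with probability p = λ_X/(λ_X+λ_Y) = 0.57/1.87 ≈ 0.3048.
So K ~ Binomial(3, 0.57/1.87): P(K = 1) = C(3,1) · (0.57/1.87)^1 · (1.3/1.87)^2 ≈ 0.4419.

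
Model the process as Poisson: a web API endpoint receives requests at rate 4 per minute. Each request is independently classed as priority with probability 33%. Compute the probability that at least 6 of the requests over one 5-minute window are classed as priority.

0.6453

Thinning: the requests that are classed as priority themselves form a Poisson process with rate 0.33 × 4 = 1.32 per minute.
Over the interval, μ = 1.32 × 5 = 6.6 (a 5-minute window = 5 minutes).
P(N ≥ 6) = 1 − P(N ≤ 5) ≈ 0.6453.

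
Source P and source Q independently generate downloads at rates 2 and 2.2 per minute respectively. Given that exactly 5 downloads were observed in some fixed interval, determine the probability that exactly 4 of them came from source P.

0.1347

Given the total, each event is independently from source P with probability p = λ_P/(λ_P+λ_Q) = 2/4.2 ≈ 0.4762.
So K ~ Binomial(5, 2/4.2): P(K = 4) = C(5,4) · (2/4.2)^4 · (2.2/4.2)^1 ≈ 0.1347.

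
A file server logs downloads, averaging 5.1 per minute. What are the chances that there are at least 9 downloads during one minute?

0.0748

With mean μ = 5.1 per minute,
P(N ≥ 9) = 1 − P(N ≤ 8) = 1 − Σ_{j=0}^{8} e^(−μ) μ^j/j! ≈ 0.0748.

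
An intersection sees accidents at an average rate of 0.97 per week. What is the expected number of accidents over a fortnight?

1.94

E[N] = λt = 0.97 × 2 = 1.94 (a fortnight = 2 weeks).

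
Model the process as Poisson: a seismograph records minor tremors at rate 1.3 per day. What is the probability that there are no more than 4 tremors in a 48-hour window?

0.8774

Over the interval, μ = 1.3 × 2 = 2.6 (a 48-hour window = 2 days).
P(N ≤ 4) = Σ_{j=0}^{4} e^(−μ) μ^j/j! ≈ 0.8774.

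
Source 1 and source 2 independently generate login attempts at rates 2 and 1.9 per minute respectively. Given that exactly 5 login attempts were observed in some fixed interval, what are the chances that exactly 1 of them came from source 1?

Given the total, each event is independently from source 1 with probability p = λ_1/(λ_1+λ_2) = 2/3.9 ≈ 0.5128.
So K ~ Binomial(5, 2/3.9): P(K = 1) = C(5,1) · (2/3.9)^1 · (1.9/3.9)^4 ≈ 0.1444.

0.1444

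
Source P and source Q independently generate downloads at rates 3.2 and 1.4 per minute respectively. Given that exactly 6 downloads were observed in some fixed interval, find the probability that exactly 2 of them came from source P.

Given the total, each event is independently from source P with probability p = λ_P/(λ_P+λ_Q) = 3.2/4.6 ≈ 0.6957.
So K ~ Binomial(6, 3.2/4.6): P(K = 2) = C(6,2) · (3.2/4.6)^2 · (1.4/4.6)^4 ≈ 0.0623.

0.0623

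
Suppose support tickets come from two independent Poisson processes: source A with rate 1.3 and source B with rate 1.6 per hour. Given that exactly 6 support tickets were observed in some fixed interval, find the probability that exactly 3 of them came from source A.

Given the total, each event is independently from source A with probability p = λ_A/(λ_A+λ_B) = 1.3/2.9 ≈ 0.4483.
So K ~ Binomial(6, 1.3/2.9): P(K = 3) = C(6,3) · (1.3/2.9)^3 · (1.6/2.9)^3 ≈ 0.3026.

0.3026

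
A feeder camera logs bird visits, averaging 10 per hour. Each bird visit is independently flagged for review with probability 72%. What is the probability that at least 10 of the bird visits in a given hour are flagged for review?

0.1904

Thinning: the bird visits that are flagged for review themselves form a Poisson process with rate 0.72 × 10 = 7.2 per hour.
So μ = 7.2.
P(N ≥ 10) = 1 − P(N ≤ 9) ≈ 0.1904.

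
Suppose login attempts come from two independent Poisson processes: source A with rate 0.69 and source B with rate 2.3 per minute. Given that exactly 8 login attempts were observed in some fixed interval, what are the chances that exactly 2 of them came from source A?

0.3089

Given the total, each event is independently from source A with probability p = λ_A/(λ_A+λ_B) = 0.69/2.99 ≈ 0.2308.
So K ~ Binomial(8, 0.69/2.99): P(K = 2) = C(8,2) · (0.69/2.99)^2 · (2.3/2.99)^6 ≈ 0.3089.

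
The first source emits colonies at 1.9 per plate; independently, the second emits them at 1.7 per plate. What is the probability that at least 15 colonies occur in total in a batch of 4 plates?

Independent Poisson processes superpose: combined rate λ = 1.9 + 1.7 = 3.6 per plate.
Over the interval, μ = 3.6 × 4 = 14.4 (a batch of 4 plates = 4 plates).
P(N ≥ 15) = 1 − P(N ≤ 14) ≈ 0.4719.

0.4719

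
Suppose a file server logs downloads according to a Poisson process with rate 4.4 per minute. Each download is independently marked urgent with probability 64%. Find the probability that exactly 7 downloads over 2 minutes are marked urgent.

Thinning: the downloads that are marked urgent themselves form a Poisson process with rate 0.64 × 4.4 = 2.816 per minute.
Over the interval, μ = 2.816 × 2 = 5.632 (2 minutes).
P(N = 7) = e^(−5.632) · 5.632^7/7! ≈ 0.1277.

0.1277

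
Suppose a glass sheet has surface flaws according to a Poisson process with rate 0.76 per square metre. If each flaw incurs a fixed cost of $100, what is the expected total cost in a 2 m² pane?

$152

E[N] = 0.76 × 2 = 1.52 (a 2 m² pane = 2 square metres); E[cost] = 1.52 × $100 = $152.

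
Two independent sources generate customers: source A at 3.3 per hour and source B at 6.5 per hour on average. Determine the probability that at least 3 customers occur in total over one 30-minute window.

0.8667

Independent Poisson processes superpose: combined rate λ = 3.3 + 6.5 = 9.8 per hour.
Over the interval, μ = 9.8 × 0.5 = 4.9 (a 30-minute window = 0.5 hours).
P(N ≥ 3) = 1 − P(N ≤ 2) ≈ 0.8667.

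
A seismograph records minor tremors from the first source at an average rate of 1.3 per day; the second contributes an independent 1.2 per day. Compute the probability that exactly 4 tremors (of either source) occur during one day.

Independent Poisson processes superpose: combined rate λ = 1.3 + 1.2 = 2.5 per day.
So μ = 2.5.
P(N = 4) = e^(−2.5) · 2.5^4/4! ≈ 0.1336.

0.1336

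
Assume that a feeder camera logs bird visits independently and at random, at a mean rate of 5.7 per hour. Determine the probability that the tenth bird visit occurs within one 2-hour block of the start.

Over the interval, μ = 5.7 × 2 = 11.4 (a 2-hour block = 2 hours).
The tenth arrival falls in the interval iff at least 10 events occur there: P(S_10 ≤ t) = P(N ≥ 10) = 1 − P(N ≤ 9) ≈ 0.7013.

0.7013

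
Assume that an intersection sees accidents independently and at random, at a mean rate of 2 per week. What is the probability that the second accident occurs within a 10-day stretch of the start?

Over the interval, μ = 2 × 10/7 ≈ 2.85714 (a 10-day stretch = 10/7 weeks).
The second arrival falls in the interval iff at least 2 events occur there: P(S_2 ≤ t) = P(N ≥ 2) = 1 − P(N ≤ 1) ≈ 0.7785.

0.7785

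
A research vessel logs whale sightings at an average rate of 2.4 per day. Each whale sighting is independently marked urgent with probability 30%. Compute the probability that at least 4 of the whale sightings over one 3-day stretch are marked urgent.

Thinning: the whale sightings that are marked urgent themselves form a Poisson process with rate 0.3 × 2.4 = 0.72 per day.
Over the interval, μ = 0.72 × 3 = 2.16 (a 3-day stretch = 3 days).
P(N ≥ 4) = 1 − P(N ≤ 3) ≈ 0.1728.

0.1728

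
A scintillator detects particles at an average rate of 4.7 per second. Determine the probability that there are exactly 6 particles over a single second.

With mean μ = 4.7 per second,
P(N = 6) = e^(−μ) μ^6/6! = e^(−4.7) · 4.7^6/720 ≈ 0.1362.

0.1362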